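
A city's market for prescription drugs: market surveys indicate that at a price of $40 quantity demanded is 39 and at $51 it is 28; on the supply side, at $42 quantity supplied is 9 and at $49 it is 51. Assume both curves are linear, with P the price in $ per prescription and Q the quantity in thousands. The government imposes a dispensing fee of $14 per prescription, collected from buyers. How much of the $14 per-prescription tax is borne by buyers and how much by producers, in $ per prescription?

Demand slope: (28 − 39)/(51 − 40) = -1, so Qd = 79 − P.
Supply slope: (51 − 9)/(49 − 42) = 6, so Qs = 6P − 243.
Before the tax: set 79 − P = 6P − 243 → P* = $46, Q* = 33.
With the tax collected from buyers, demand (in seller-price terms) shifts: Qd = 79 − (P + 14).
Solving gives Q = 21 with buyers paying $58 and producers receiving $44 (the $14 wedge).
Burden on buyers: $12; on producers: $2. (They sum to $14.)

Buyers bear $12 per prescription; producers bear $2 per prescription.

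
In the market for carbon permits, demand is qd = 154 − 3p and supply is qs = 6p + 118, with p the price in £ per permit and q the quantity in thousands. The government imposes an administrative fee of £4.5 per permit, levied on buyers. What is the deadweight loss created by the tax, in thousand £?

Before the tax: set 154 − 3p = 6p + 118 → p* = £4, q* = 142.
With the tax collected from buyers, demand (in seller-price terms) shifts: qd = 154 − 3(p + 4.5).
Solving gives q = 133 with buyers paying £7 and suppliers receiving £2.5 (the £4.5 wedge).
Quantity falls by |ΔQ| = |142 − 133| = 9.
DWL = ½ · t · |ΔQ| = ½ · 4.5 · 9 = £20.25.

Deadweight loss = £20.25 thousand.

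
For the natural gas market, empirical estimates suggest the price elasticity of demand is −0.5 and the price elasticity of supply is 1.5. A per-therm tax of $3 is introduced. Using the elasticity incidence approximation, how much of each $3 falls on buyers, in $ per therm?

Buyers bear ≈ $2.25 per therm.

Incidence ratio: buyers' share ≈ εs / (εs + |εd|) = 1.5 / (1.5 + 0.5) = 0.75.
So buyers bear ≈ 0.75 × $3 = $2.25; producers bear $0.75.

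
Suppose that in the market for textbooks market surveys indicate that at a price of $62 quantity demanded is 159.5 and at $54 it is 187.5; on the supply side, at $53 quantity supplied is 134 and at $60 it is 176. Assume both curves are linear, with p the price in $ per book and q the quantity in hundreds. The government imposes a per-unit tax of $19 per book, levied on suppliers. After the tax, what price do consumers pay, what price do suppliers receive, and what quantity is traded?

Demand slope: (187.5 − 159.5)/(54 − 62) = -3.5, so qd = 376.5 − 3.5p.
Supply slope: (176 − 134)/(60 − 53) = 6, so qs = 6p − 184.
Before the tax: set 376.5 − 3.5p = 6p − 184 → p* = $59, q* = 170.
With the tax collected from suppliers, supply shifts: qs = 6(p − 19) − 184.
New equilibrium: consumers pay $71, suppliers receive $52, q = 128. (Wedge: pb − ps = 19.)

Consumers pay $71; suppliers receive $52; quantity = 128.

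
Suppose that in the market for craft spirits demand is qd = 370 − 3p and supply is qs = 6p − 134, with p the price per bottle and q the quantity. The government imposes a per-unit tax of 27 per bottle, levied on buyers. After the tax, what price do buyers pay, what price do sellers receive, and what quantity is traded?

Buyers pay 74; sellers receive 47; quantity = 148.

Before the tax: set 370 − 3p = 6p − 134 → p* = 56, q* = 202.
With the tax collected from buyers, demand (in seller-price terms) shifts: qd = 370 − 3(p + 27).
New equilibrium: buyers pay 74, sellers receive 47, q = 148. (Wedge: pb − ps = 27.)
The less price-elastic side of the market bears the larger share of a per-unit tax.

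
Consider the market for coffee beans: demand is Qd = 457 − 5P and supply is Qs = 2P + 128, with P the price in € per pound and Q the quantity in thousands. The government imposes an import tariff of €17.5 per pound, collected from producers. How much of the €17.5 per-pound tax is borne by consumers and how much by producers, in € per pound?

Before the tax: set 457 − 5P = 2P + 128 → P* = €47, Q* = 222.
With the tax collected from producers, supply shifts: Qs = 2(P − 17.5) + 128.
New equilibrium: consumers pay €52, producers receive €34.5, Q = 197. (Wedge: Pb − Ps = 17.5.)
Burden on consumers: €5; on producers: €12.5. (They sum to €17.5.)
The less price-elastic side of the market bears the larger share of a per-unit tax.

Consumers bear €5 per pound; producers bear €12.5 per pound.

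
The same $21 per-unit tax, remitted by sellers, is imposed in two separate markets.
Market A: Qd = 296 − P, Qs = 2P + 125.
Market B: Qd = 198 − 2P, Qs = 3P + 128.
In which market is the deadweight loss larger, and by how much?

Market B, by $117.6.

Market A: pre-tax P* = $57, Q* = 239; post-tax Q = 225; deadweight loss = $147.
Market B: pre-tax P* = $14, Q* = 170; post-tax Q = 144.8; deadweight loss = $264.6.
Difference: $147 vs $264.6 → market B is larger by $117.6.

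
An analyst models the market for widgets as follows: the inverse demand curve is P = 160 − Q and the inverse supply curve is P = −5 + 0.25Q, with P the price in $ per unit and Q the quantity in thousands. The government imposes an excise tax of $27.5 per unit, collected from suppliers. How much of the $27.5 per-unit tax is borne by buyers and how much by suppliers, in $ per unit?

Inverting to Q(P) form: Qd = 160 − P; Qs = 4P + 20.
Without the tax, 160 − P = 4P + 20 gives 5P = 140, so P* = $28 and Q* = 132.
With the tax collected from suppliers, supply shifts: Qs = 4(P − 27.5) + 20.
Solving gives Q = 110 with buyers paying $50 and suppliers receiving $22.5 (the $27.5 wedge).
Burden on buyers: $22; on suppliers: $5.5. (They sum to $27.5.)

Buyers bear $22 per unit; suppliers bear $5.5 per unit.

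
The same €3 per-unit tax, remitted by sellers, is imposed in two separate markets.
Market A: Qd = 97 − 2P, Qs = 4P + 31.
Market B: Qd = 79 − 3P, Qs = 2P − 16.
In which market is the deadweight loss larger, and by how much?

Market A: pre-tax P* = €11, Q* = 75; post-tax Q = 71; deadweight loss = €6.
Market B: pre-tax P* = €19, Q* = 22; post-tax Q = 18.4; deadweight loss = €5.4.
Difference: €6 vs €5.4 → market A is larger by €0.6.

Market A, by €0.6.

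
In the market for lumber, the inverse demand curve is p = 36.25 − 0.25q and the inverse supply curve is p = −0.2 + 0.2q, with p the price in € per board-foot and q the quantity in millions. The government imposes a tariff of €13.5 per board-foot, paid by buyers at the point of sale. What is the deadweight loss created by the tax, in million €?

Deadweight loss = €202.5 million.

Rewrite in direct form: qd = 145 − 4p and qs = 5p + 1.
Without the tax, 145 − 4p = 5p + 1 gives 9p = 144, so p* = €16 and q* = 81.
With the tax collected from buyers, demand (in seller-price terms) shifts: qd = 145 − 4(p + 13.5).
New equilibrium: buyers pay €23.5, suppliers receive €10, q = 51. (Wedge: pb − ps = 13.5.)
Quantity falls by |ΔQ| = |81 − 51| = 30.
DWL = ½ · t · |ΔQ| = ½ · 13.5 · 30 = €202.5.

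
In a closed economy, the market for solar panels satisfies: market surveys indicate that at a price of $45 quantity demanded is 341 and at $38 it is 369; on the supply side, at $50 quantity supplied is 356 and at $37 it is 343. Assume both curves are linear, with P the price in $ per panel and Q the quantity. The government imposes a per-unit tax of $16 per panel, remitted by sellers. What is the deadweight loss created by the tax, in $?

Demand slope: (369 − 341)/(38 − 45) = -4, so Qd = 521 − 4P.
Supply slope: (343 − 356)/(37 − 50) = 1, so Qs = P + 306.
Before the tax: set 521 − 4P = P + 306 → P* = $43, Q* = 349.
With the tax collected from sellers, supply shifts: Qs = (P − 16) + 306.
New equilibrium: consumers pay $46.2, sellers receive $30.2, Q = 336.2. (Wedge: Pb − Ps = 16.)
Quantity falls by |ΔQ| = |349 − 336.2| = 12.8.
DWL = ½ · t · |ΔQ| = ½ · 16 · 12.8 = $102.4.

Deadweight loss = $102.4.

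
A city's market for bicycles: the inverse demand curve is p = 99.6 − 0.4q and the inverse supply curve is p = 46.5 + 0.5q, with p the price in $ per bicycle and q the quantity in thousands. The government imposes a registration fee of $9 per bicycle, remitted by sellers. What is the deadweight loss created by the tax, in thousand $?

Inverting to q(p) form: qd = 249 − 2.5p; qs = 2p − 93.
Without the tax, 249 − 2.5p = 2p − 93 gives 4.5p = 342, so p* = $76 and q* = 59.
With the tax collected from sellers, supply shifts: qs = 2(p − 9) − 93.
Solving gives q = 49 with buyers paying $80 and sellers receiving $71 (the $9 wedge).
Quantity falls by |ΔQ| = |59 − 49| = 10.
DWL = ½ · t · |ΔQ| = ½ · 9 · 10 = $45.

Deadweight loss = $45 thousand.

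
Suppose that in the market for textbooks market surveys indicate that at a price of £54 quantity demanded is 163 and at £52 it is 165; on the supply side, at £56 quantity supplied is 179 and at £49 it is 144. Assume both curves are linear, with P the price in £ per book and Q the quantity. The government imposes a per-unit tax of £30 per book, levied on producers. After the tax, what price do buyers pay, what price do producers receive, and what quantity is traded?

Demand slope: (165 − 163)/(52 − 54) = -1, so Qd = 217 − P.
Supply slope: (144 − 179)/(49 − 56) = 5, so Qs = 5P − 101.
Before the tax: set 217 − P = 5P − 101 → P* = £53, Q* = 164.
With the tax collected from producers, supply shifts: Qs = 5(P − 30) − 101.
New equilibrium: buyers pay £78, producers receive £48, Q = 139. (Wedge: Pb − Ps = 30.)
The less price-elastic side of the market bears the larger share of a per-unit tax.

Buyers pay £78; producers receive £48; quantity = 139.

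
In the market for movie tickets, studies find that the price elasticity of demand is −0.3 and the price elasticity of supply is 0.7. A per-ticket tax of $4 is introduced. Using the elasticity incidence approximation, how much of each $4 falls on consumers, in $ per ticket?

Incidence ratio: consumers' share ≈ εs / (εs + |εd|) = 0.7 / (0.7 + 0.3) = 0.7.
So consumers bear ≈ 0.7 × $4 = $2.8; suppliers bear $1.2.

Consumers bear ≈ $2.8 per ticket.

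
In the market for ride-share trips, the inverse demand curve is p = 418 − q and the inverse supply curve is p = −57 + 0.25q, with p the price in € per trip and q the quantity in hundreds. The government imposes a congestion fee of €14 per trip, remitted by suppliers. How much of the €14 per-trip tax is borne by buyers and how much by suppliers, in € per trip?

Buyers bear €11.2 per trip; suppliers bear €2.8 per trip.

Inverting to q(p) form: qd = 418 − p; qs = 4p + 228.
Without the tax, 418 − p = 4p + 228 gives 5p = 190, so p* = €38 and q* = 380.
With the tax collected from suppliers, supply shifts: qs = 4(p − 14) + 228.
New equilibrium: buyers pay €49.2, suppliers receive €35.2, q = 368.8. (Wedge: pb − ps = 14.)
Burden on buyers: €11.2; on suppliers: €2.8. (They sum to €14.)
The less price-elastic side of the market bears the larger share of a per-unit tax.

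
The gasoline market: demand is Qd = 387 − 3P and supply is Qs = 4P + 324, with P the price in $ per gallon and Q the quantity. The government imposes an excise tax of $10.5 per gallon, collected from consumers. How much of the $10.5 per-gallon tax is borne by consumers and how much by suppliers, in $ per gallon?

Without the tax, 387 − 3P = 4P + 324 gives 7P = 63, so P* = $9 and Q* = 360.
With the tax collected from consumers, demand (in seller-price terms) shifts: Qd = 387 − 3(P + 10.5).
Solving gives Q = 342 with consumers paying $15 and suppliers receiving $4.5 (the $10.5 wedge).
Burden on consumers: $6; on suppliers: $4.5. (They sum to $10.5.)

Consumers bear $6 per gallon; suppliers bear $4.5 per gallon.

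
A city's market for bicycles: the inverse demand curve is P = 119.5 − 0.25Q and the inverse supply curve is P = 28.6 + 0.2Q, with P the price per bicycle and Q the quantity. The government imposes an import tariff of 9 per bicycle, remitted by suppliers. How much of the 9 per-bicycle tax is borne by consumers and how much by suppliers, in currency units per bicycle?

Consumers bear 5 per bicycle; suppliers bear 4 per bicycle.

Rewrite in direct form: Qd = 478 − 4P and Qs = 5P − 143.
Without the tax, 478 − 4P = 5P − 143 gives 9P = 621, so P* = 69 and Q* = 202.
With the tax collected from suppliers, supply shifts: Qs = 5(P − 9) − 143.
Solving gives Q = 182 with consumers paying 74 and suppliers receiving 65 (the 9 wedge).
Burden on consumers: 5; on suppliers: 4. (They sum to 9.)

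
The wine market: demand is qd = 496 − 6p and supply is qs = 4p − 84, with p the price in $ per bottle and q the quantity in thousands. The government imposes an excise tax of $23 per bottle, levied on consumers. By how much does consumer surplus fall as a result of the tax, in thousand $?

Without the tax, 496 − 6p = 4p − 84 gives 10p = 580, so p* = $58 and q* = 148.
With the tax collected from consumers, demand (in seller-price terms) shifts: qd = 496 − 6(p + 23).
New equilibrium: consumers pay $67.2, sellers receive $44.2, q = 92.8. (Wedge: pb − ps = 23.)
ΔCS is the trapezoid between Q = 92.8 and Q = 148 of height $9.2: ½ · (148 + 92.8) · 9.2 = $1107.68.

Consumer surplus falls by $1107.68 thousand.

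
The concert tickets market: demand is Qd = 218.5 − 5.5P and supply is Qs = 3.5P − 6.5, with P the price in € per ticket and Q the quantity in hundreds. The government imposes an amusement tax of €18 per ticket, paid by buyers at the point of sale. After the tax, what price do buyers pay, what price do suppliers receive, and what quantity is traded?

Without the tax, 218.5 − 5.5P = 3.5P − 6.5 gives 9P = 225, so P* = €25 and Q* = 81.
With the tax collected from buyers, demand (in seller-price terms) shifts: Qd = 218.5 − 5.5(P + 18).
New equilibrium: buyers pay €32, suppliers receive €14, Q = 42.5. (Wedge: Pb − Ps = 18.)
The less price-elastic side of the market bears the larger share of a per-unit tax.

Buyers pay €32; suppliers receive €14; quantity = 42.5.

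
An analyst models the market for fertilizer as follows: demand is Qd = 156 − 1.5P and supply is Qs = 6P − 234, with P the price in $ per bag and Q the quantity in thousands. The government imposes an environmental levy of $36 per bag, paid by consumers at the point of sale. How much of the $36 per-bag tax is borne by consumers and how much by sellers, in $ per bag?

Without the tax, 156 − 1.5P = 6P − 234 gives 7.5P = 390, so P* = $52 and Q* = 78.
With the tax collected from consumers, demand (in seller-price terms) shifts: Qd = 156 − 1.5(P + 36).
New equilibrium: consumers pay $80.8, sellers receive $44.8, Q = 34.8. (Wedge: Pb − Ps = 36.)
Burden on consumers: $28.8; on sellers: $7.2. (They sum to $36.)

Consumers bear $28.8 per bag; sellers bear $7.2 per bag.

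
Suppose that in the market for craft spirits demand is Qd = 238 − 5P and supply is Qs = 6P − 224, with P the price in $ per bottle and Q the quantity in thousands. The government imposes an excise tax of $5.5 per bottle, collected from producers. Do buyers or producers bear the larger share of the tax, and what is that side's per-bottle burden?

Buyers bear the larger share: $3 per bottle.

Without the tax, 238 − 5P = 6P − 224 gives 11P = 462, so P* = $42 and Q* = 28.
With the tax collected from producers, supply shifts: Qs = 6(P − 5.5) − 224.
New equilibrium: buyers pay $45, producers receive $39.5, Q = 13. (Wedge: Pb − Ps = 5.5.)
Per-bottle burden: buyers $3, producers $2.5.
Buyers take the larger share because demand is less price-elastic here (demand slope 5 vs supply slope 6).
The less price-elastic side of the market bears the larger share of a per-unit tax.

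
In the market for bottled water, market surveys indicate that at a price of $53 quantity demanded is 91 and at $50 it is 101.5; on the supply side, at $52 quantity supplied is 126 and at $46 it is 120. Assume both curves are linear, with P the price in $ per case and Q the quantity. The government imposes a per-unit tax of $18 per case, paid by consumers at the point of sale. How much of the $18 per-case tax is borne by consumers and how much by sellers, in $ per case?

Consumers bear $4 per case; sellers bear $14 per case.

Demand slope: (101.5 − 91)/(50 − 53) = -3.5, so Qd = 276.5 − 3.5P.
Supply slope: (120 − 126)/(46 − 52) = 1, so Qs = P + 74.
Without the tax, 276.5 − 3.5P = P + 74 gives 4.5P = 202.5, so P* = $45 and Q* = 119.
With the tax collected from consumers, demand (in seller-price terms) shifts: Qd = 276.5 − 3.5(P + 18).
New equilibrium: consumers pay $49, sellers receive $31, Q = 105. (Wedge: Pb − Ps = 18.)
Burden on consumers: $4; on sellers: $14. (They sum to $18.)
The less price-elastic side of the market bears the larger share of a per-unit tax.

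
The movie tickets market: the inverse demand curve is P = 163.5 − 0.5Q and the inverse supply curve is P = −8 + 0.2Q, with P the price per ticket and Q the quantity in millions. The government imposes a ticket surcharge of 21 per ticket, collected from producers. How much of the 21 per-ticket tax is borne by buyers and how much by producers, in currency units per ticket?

Buyers bear 15 per ticket; producers bear 6 per ticket.

Rewrite in direct form: Qd = 327 − 2P and Qs = 5P + 40.
Without the tax, 327 − 2P = 5P + 40 gives 7P = 287, so P* = 41 and Q* = 245.
With the tax collected from producers, supply shifts: Qs = 5(P − 21) + 40.
New equilibrium: buyers pay 56, producers receive 35, Q = 215. (Wedge: Pb − Ps = 21.)
Burden on buyers: 15; on producers: 6. (They sum to 21.)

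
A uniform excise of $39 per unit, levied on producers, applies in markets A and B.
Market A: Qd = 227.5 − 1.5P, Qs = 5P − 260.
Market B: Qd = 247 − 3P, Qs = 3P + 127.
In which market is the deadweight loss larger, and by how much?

Market A: pre-tax P* = $75, Q* = 115; post-tax Q = 70; deadweight loss = $877.5.
Market B: pre-tax P* = $20, Q* = 187; post-tax Q = 128.5; deadweight loss = $1140.75.
Difference: $877.5 vs $1140.75 → market B is larger by $263.25.

Market B, by $263.25.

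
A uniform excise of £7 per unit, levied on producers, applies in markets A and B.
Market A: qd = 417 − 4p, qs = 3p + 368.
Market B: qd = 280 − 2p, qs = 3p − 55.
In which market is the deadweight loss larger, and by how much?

Market A: pre-tax p* = £7, q* = 389; post-tax q = 377; deadweight loss = £42.
Market B: pre-tax p* = £67, q* = 146; post-tax q = 137.6; deadweight loss = £29.4.
Difference: £42 vs £29.4 → market A is larger by £12.6.

Market A, by £12.6.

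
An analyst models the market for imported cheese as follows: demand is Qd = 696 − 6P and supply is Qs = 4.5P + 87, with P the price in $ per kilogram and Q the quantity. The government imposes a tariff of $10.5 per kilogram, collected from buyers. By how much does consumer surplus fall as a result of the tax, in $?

Consumer surplus falls by $1505.25.

Before the tax: set 696 − 6P = 4.5P + 87 → P* = $58, Q* = 348.
With the tax collected from buyers, demand (in seller-price terms) shifts: Qd = 696 − 6(P + 10.5).
New equilibrium: buyers pay $62.5, suppliers receive $52, Q = 321. (Wedge: Pb − Ps = 10.5.)
ΔCS is the trapezoid between Q = 321 and Q = 348 of height $4.5: ½ · (348 + 321) · 4.5 = $1505.25.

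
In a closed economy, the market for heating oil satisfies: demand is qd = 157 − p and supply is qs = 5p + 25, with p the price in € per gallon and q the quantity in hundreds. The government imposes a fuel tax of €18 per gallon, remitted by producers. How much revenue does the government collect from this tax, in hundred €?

Tax revenue = €2160 hundred.

Without the tax, 157 − p = 5p + 25 gives 6p = 132, so p* = €22 and q* = 135.
With the tax collected from producers, supply shifts: qs = 5(p − 18) + 25.
Solving gives q = 120 with consumers paying €37 and producers receiving €19 (the €18 wedge).
Revenue = t · Q = 18 · 120 = €2160.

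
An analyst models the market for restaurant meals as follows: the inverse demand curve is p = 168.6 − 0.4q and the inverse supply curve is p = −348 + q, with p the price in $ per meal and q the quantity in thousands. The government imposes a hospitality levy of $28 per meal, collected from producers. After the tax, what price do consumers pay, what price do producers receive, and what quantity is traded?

Consumers pay $29; producers receive $1; quantity = 349.

Rewrite in direct form: qd = 421.5 − 2.5p and qs = p + 348.
Before the tax: set 421.5 − 2.5p = p + 348 → p* = $21, q* = 369.
With the tax collected from producers, supply shifts: qs = (p − 28) + 348.
Solving gives q = 349 with consumers paying $29 and producers receiving $1 (the $28 wedge).
The less price-elastic side of the market bears the larger share of a per-unit tax.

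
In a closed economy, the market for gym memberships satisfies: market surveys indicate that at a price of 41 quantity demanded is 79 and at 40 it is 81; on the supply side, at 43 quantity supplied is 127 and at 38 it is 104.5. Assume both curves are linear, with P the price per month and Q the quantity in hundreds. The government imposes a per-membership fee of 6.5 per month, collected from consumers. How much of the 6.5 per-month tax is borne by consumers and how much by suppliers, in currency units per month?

Demand slope: (81 − 79)/(40 − 41) = -2, so Qd = 161 − 2P.
Supply slope: (104.5 − 127)/(38 − 43) = 4.5, so Qs = 4.5P − 66.5.
Without the tax, 161 − 2P = 4.5P − 66.5 gives 6.5P = 227.5, so P* = 35 and Q* = 91.
With the tax collected from consumers, demand (in seller-price terms) shifts: Qd = 161 − 2(P + 6.5).
Solving gives Q = 82 with consumers paying 39.5 and suppliers receiving 33 (the 6.5 wedge).
Burden on consumers: 4.5; on suppliers: 2. (They sum to 6.5.)

Consumers bear 4.5 per month; suppliers bear 2 per month.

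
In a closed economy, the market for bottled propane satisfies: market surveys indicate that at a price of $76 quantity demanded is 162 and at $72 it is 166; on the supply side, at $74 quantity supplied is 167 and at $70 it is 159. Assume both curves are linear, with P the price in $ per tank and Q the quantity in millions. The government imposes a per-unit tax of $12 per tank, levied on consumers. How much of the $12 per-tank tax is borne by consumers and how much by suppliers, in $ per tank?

Consumers bear $8 per tank; suppliers bear $4 per tank.

Demand slope: (166 − 162)/(72 − 76) = -1, so Qd = 238 − P.
Supply slope: (159 − 167)/(70 − 74) = 2, so Qs = 2P + 19.
Without the tax, 238 − P = 2P + 19 gives 3P = 219, so P* = $73 and Q* = 165.
With the tax collected from consumers, demand (in seller-price terms) shifts: Qd = 238 − (P + 12).
Solving gives Q = 157 with consumers paying $81 and suppliers receiving $69 (the $12 wedge).
Burden on consumers: $8; on suppliers: $4. (They sum to $12.)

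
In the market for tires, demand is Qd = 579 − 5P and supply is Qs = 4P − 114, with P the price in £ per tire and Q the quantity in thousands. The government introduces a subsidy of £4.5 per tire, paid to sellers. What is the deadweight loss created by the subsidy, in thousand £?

Before the subsidy: set 579 − 5P = 4P − 114 → P* = £77, Q* = 194.
With a per-unit subsidy paid to sellers, each receives P + 4.5 per unit sold, so supply becomes Qs = 4(P + 4.5) − 114.
New equilibrium: buyers pay £75, sellers receive £79.5, Q = 204. (Wedge: Pb − Ps = −4.5.)
Quantity rises by |ΔQ| = |194 − 204| = 10.
DWL = ½ · t · |ΔQ| = ½ · 4.5 · 10 = £22.5.

Deadweight loss = £22.5 thousand.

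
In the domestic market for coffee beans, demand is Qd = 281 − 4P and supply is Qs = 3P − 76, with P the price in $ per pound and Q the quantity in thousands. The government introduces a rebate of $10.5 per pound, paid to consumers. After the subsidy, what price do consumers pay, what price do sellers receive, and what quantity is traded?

Without the subsidy, 281 − 4P = 3P − 76 gives 7P = 357, so P* = $51 and Q* = 77.
With a per-unit subsidy paid to consumers, each effectively pays P − 10.5, so demand becomes Qd = 281 − 4(P − 10.5).
New equilibrium: consumers pay $46.5, sellers receive $57, Q = 95. (Wedge: Pb − Ps = −10.5.)

Consumers pay $46.5; sellers receive $57; quantity = 95.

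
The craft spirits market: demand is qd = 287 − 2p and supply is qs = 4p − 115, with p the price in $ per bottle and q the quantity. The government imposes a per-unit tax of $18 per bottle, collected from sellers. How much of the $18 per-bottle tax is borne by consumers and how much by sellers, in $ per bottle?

Consumers bear $12 per bottle; sellers bear $6 per bottle.

Before the tax: set 287 − 2p = 4p − 115 → p* = $67, q* = 153.
With the tax collected from sellers, supply shifts: qs = 4(p − 18) − 115.
New equilibrium: consumers pay $79, sellers receive $61, q = 129. (Wedge: pb − ps = 18.)
Burden on consumers: $12; on sellers: $6. (They sum to $18.)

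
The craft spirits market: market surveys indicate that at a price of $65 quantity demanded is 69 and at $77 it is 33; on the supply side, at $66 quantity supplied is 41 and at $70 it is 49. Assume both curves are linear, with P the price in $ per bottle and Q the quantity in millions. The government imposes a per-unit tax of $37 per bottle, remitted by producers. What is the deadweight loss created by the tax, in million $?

Deadweight loss = $821.4 million.

Demand slope: (33 − 69)/(77 − 65) = -3, so Qd = 264 − 3P.
Supply slope: (49 − 41)/(70 − 66) = 2, so Qs = 2P − 91.
Before the tax: set 264 − 3P = 2P − 91 → P* = $71, Q* = 51.
With the tax collected from producers, supply shifts: Qs = 2(P − 37) − 91.
New equilibrium: buyers pay $85.8, producers receive $48.8, Q = 6.6. (Wedge: Pb − Ps = 37.)
Quantity falls by |ΔQ| = |51 − 6.6| = 44.4.
DWL = ½ · t · |ΔQ| = ½ · 37 · 44.4 = $821.4.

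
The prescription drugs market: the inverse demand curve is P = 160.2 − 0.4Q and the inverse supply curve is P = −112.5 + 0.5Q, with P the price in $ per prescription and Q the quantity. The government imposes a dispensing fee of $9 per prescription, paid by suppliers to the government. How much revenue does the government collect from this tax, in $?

Tax revenue = $2637.

Rewrite in direct form: Qd = 400.5 − 2.5P and Qs = 2P + 225.
Before the tax: set 400.5 − 2.5P = 2P + 225 → P* = $39, Q* = 303.
With the tax collected from suppliers, supply shifts: Qs = 2(P − 9) + 225.
Solving gives Q = 293 with buyers paying $43 and suppliers receiving $34 (the $9 wedge).
Revenue = t · Q = 9 · 293 = $2637.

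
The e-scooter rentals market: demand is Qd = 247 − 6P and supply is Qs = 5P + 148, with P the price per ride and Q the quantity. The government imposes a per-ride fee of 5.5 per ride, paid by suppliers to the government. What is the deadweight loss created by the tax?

Deadweight loss = 41.25.

Before the tax: set 247 − 6P = 5P + 148 → P* = 9, Q* = 193.
With the tax collected from suppliers, supply shifts: Qs = 5(P − 5.5) + 148.
New equilibrium: consumers pay 11.5, suppliers receive 6, Q = 178. (Wedge: Pb − Ps = 5.5.)
Quantity falls by |ΔQ| = |193 − 178| = 15.
DWL = ½ · t · |ΔQ| = ½ · 5.5 · 15 = 41.25.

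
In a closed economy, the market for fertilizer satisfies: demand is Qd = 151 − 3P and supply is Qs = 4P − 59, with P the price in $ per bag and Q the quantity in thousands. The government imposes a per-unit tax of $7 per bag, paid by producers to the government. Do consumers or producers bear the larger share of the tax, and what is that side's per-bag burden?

Without the tax, 151 − 3P = 4P − 59 gives 7P = 210, so P* = $30 and Q* = 61.
With the tax collected from producers, supply shifts: Qs = 4(P − 7) − 59.
Solving gives Q = 49 with consumers paying $34 and producers receiving $27 (the $7 wedge).
Per-bag burden: consumers $4, producers $3.
Consumers take the larger share because demand is less price-elastic here (demand slope 3 vs supply slope 4).
The less price-elastic side of the market bears the larger share of a per-unit tax.

Consumers bear the larger share: $4 per bag.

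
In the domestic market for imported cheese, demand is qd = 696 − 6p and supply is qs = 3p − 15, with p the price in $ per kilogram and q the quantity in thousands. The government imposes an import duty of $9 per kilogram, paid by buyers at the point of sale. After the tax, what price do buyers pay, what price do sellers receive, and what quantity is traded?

Buyers pay $82; sellers receive $73; quantity = 204.

Without the tax, 696 − 6p = 3p − 15 gives 9p = 711, so p* = $79 and q* = 222.
With the tax collected from buyers, demand (in seller-price terms) shifts: qd = 696 − 6(p + 9).
New equilibrium: buyers pay $82, sellers receive $73, q = 204. (Wedge: pb − ps = 9.)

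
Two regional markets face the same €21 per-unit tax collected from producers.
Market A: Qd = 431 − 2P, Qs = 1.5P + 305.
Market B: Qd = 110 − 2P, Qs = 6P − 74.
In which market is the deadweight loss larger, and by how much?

Market A: pre-tax P* = €36, Q* = 359; post-tax Q = 341; deadweight loss = €189.
Market B: pre-tax P* = €23, Q* = 64; post-tax Q = 32.5; deadweight loss = €330.75.
Difference: €189 vs €330.75 → market B is larger by €141.75.

Market B, by €141.75.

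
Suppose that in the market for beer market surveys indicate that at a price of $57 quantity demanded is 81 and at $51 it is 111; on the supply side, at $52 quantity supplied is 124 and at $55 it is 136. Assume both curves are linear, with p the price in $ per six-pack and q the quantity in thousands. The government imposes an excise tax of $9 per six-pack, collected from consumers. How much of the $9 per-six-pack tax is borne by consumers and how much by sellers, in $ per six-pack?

Demand slope: (111 − 81)/(51 − 57) = -5, so qd = 366 − 5p.
Supply slope: (136 − 124)/(55 − 52) = 4, so qs = 4p − 84.
Before the tax: set 366 − 5p = 4p − 84 → p* = $50, q* = 116.
With the tax collected from consumers, demand (in seller-price terms) shifts: qd = 366 − 5(p + 9).
Solving gives q = 96 with consumers paying $54 and sellers receiving $45 (the $9 wedge).
Burden on consumers: $4; on sellers: $5. (They sum to $9.)
The less price-elastic side of the market bears the larger share of a per-unit tax.

Consumers bear $4 per six-pack; sellers bear $5 per six-pack.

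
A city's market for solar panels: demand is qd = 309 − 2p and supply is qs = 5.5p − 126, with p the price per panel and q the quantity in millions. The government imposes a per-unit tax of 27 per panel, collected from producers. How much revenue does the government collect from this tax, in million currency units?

Without the tax, 309 − 2p = 5.5p − 126 gives 7.5p = 435, so p* = 58 and q* = 193.
With the tax collected from producers, supply shifts: qs = 5.5(p − 27) − 126.
Solving gives q = 153.4 with buyers paying 77.8 and producers receiving 50.8 (the 27 wedge).
Revenue = t · Q = 27 · 153.4 = 4141.8.

Tax revenue = 4141.8 million.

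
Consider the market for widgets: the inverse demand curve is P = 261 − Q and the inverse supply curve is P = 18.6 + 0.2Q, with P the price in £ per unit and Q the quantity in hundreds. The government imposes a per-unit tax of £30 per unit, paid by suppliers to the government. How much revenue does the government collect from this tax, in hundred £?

Tax revenue = £5310 hundred.

Rewrite in direct form: Qd = 261 − P and Qs = 5P − 93.
Before the tax: set 261 − P = 5P − 93 → P* = £59, Q* = 202.
With the tax collected from suppliers, supply shifts: Qs = 5(P − 30) − 93.
New equilibrium: consumers pay £84, suppliers receive £54, Q = 177. (Wedge: Pb − Ps = 30.)
Revenue = t · Q = 30 · 177 = £5310.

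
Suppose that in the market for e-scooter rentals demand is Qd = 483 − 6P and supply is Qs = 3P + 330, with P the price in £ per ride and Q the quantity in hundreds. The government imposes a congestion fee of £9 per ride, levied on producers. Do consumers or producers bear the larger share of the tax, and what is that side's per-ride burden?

Before the tax: set 483 − 6P = 3P + 330 → P* = £17, Q* = 381.
With the tax collected from producers, supply shifts: Qs = 3(P − 9) + 330.
New equilibrium: consumers pay £20, producers receive £11, Q = 363. (Wedge: Pb − Ps = 9.)
Per-ride burden: consumers £3, producers £6.
Producers take the larger share because supply is less price-elastic here (demand slope 6 vs supply slope 3).

Producers bear the larger share: £6 per ride.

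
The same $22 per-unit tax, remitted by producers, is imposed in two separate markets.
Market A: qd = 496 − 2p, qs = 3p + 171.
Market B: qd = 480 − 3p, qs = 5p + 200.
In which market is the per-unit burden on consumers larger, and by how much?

Market A: pre-tax p* = $65, q* = 366; post-tax q = 339.6; per-unit burden on consumers = $13.2.
Market B: pre-tax p* = $35, q* = 375; post-tax q = 333.75; per-unit burden on consumers = $13.75.
Difference: $13.2 vs $13.75 → market B is larger by $0.55.

Market B, by $0.55.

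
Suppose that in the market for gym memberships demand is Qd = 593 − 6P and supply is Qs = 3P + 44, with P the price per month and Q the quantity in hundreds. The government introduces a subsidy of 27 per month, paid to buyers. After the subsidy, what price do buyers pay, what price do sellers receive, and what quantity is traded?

Before the subsidy: set 593 − 6P = 3P + 44 → P* = 61, Q* = 227.
With a per-unit subsidy paid to buyers, each effectively pays P − 27, so demand becomes Qd = 593 − 6(P − 27).
New equilibrium: buyers pay 52, sellers receive 79, Q = 281. (Wedge: Pb − Ps = −27.)

Buyers pay 52; sellers receive 79; quantity = 281.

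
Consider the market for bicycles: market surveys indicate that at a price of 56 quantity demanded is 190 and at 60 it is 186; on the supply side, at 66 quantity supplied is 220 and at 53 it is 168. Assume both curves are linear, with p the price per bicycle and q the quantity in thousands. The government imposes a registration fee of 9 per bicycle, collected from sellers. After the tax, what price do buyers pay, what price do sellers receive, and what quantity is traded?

Buyers pay 65.2; sellers receive 56.2; quantity = 180.8.

Demand slope: (186 − 190)/(60 − 56) = -1, so qd = 246 − p.
Supply slope: (168 − 220)/(53 − 66) = 4, so qs = 4p − 44.
Without the tax, 246 − p = 4p − 44 gives 5p = 290, so p* = 58 and q* = 188.
With the tax collected from sellers, supply shifts: qs = 4(p − 9) − 44.
Solving gives q = 180.8 with buyers paying 65.2 and sellers receiving 56.2 (the 9 wedge).
The less price-elastic side of the market bears the larger share of a per-unit tax.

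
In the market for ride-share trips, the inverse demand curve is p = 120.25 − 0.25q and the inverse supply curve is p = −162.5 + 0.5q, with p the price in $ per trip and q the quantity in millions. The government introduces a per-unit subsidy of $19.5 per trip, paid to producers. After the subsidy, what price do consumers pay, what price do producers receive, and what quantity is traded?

Consumers pay $19.5; producers receive $39; quantity = 403.

Rewrite in direct form: qd = 481 − 4p and qs = 2p + 325.
Without the subsidy, 481 − 4p = 2p + 325 gives 6p = 156, so p* = $26 and q* = 377.
With a per-unit subsidy paid to producers, each receives p + 19.5 per unit sold, so supply becomes qs = 2(p + 19.5) + 325.
New equilibrium: consumers pay $19.5, producers receive $39, q = 403. (Wedge: pb − ps = −19.5.)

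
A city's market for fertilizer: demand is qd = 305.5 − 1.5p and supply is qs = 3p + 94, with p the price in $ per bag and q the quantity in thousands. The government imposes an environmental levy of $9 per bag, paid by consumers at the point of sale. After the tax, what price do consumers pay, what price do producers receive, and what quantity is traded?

Consumers pay $53; producers receive $44; quantity = 226.

Before the tax: set 305.5 − 1.5p = 3p + 94 → p* = $47, q* = 235.
With the tax collected from consumers, demand (in seller-price terms) shifts: qd = 305.5 − 1.5(p + 9).
Solving gives q = 226 with consumers paying $53 and producers receiving $44 (the $9 wedge).
The less price-elastic side of the market bears the larger share of a per-unit tax.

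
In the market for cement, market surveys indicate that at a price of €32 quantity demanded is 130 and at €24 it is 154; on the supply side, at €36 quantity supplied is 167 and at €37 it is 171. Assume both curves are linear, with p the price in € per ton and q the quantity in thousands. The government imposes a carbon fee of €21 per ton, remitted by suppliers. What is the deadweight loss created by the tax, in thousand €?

Deadweight loss = €378 thousand.

Demand slope: (154 − 130)/(24 − 32) = -3, so qd = 226 − 3p.
Supply slope: (171 − 167)/(37 − 36) = 4, so qs = 4p + 23.
Before the tax: set 226 − 3p = 4p + 23 → p* = €29, q* = 139.
With the tax collected from suppliers, supply shifts: qs = 4(p − 21) + 23.
Solving gives q = 103 with buyers paying €41 and suppliers receiving €20 (the €21 wedge).
Quantity falls by |ΔQ| = |139 − 103| = 36.
DWL = ½ · t · |ΔQ| = ½ · 21 · 36 = €378.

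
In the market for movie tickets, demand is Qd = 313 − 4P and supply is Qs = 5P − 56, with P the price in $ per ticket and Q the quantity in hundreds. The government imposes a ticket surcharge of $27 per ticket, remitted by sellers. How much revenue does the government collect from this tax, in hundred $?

Without the tax, 313 − 4P = 5P − 56 gives 9P = 369, so P* = $41 and Q* = 149.
With the tax collected from sellers, supply shifts: Qs = 5(P − 27) − 56.
Solving gives Q = 89 with consumers paying $56 and sellers receiving $29 (the $27 wedge).
Revenue = t · Q = 27 · 89 = $2403.

Tax revenue = $2403 hundred.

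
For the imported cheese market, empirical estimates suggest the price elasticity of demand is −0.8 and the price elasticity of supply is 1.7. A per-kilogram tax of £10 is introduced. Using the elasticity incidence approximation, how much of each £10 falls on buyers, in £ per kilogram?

Buyers bear ≈ £6.8 per kilogram.

Incidence ratio: buyers' share ≈ εs / (εs + |εd|) = 1.7 / (1.7 + 0.8) = 0.68.
So buyers bear ≈ 0.68 × £10 = £6.8; suppliers bear £3.2.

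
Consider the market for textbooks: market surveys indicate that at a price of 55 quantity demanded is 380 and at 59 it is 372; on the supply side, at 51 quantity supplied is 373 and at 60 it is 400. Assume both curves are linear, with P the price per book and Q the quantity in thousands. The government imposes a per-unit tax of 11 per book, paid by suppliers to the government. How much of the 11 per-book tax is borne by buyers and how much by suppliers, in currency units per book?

Demand slope: (372 − 380)/(59 − 55) = -2, so Qd = 490 − 2P.
Supply slope: (400 − 373)/(60 − 51) = 3, so Qs = 3P + 220.
Without the tax, 490 − 2P = 3P + 220 gives 5P = 270, so P* = 54 and Q* = 382.
With the tax collected from suppliers, supply shifts: Qs = 3(P − 11) + 220.
New equilibrium: buyers pay 60.6, suppliers receive 49.6, Q = 368.8. (Wedge: Pb − Ps = 11.)
Burden on buyers: 6.6; on suppliers: 4.4. (They sum to 11.)

Buyers bear 6.6 per book; suppliers bear 4.4 per book.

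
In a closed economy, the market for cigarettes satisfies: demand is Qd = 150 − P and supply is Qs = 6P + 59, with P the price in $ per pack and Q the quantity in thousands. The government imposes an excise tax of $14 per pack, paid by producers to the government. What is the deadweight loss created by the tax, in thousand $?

Deadweight loss = $84 thousand.

Without the tax, 150 − P = 6P + 59 gives 7P = 91, so P* = $13 and Q* = 137.
With the tax collected from producers, supply shifts: Qs = 6(P − 14) + 59.
Solving gives Q = 125 with consumers paying $25 and producers receiving $11 (the $14 wedge).
Quantity falls by |ΔQ| = |137 − 125| = 12.
DWL = ½ · t · |ΔQ| = ½ · 14 · 12 = $84.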